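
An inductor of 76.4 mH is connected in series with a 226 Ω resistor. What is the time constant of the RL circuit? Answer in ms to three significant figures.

τ = L/R = (7.640×10^-2 H)/(226 Ω) = 3.381×10^-4 s.

τ ≈ 0.338 ms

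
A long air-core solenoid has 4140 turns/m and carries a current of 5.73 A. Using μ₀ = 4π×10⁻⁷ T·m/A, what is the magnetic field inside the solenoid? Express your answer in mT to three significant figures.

Inside a long solenoid, B = μ₀nI.
B = (4π×10⁻⁷)(4.140×10^3 m⁻¹)(5.73 A) = 2.981×10^-2 T.

B ≈ 29.8 mT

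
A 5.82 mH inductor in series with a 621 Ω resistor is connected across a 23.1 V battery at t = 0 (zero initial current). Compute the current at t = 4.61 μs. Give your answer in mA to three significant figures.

I ≈ 14.5 mA

τ = L/R = 5.820×10^-3/621 = 9.372×10^-6 s; final current I_∞ = ε/R = 23.1/621 = 3.720×10^-2 A.
I(t) = I_∞(1 − e^(−t/τ)) with t/τ = 0.492.
I = (3.720×10^-2)(1 − e^(−0.492)) = 1.445×10^-2 A.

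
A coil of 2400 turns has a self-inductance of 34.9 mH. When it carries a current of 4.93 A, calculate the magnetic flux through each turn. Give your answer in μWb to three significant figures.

From L = NΦ_B/I, the flux per turn is Φ_B = LI/N.
Φ_B = (3.490×10^-2 H)(4.93 A)/2400 = 7.169×10^-5 Wb.

Φ_B ≈ 71.7 μWb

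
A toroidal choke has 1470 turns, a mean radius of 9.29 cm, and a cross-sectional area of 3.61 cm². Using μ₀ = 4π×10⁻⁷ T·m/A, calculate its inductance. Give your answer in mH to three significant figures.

For a thin toroid, L = μ₀N²A/(2πR).
L = (4π×10⁻⁷)(1470)²(3.610×10^-4) / (2π×9.290×10^-2 m) = 1.679×10^-3 H.

L ≈ 1.68 mH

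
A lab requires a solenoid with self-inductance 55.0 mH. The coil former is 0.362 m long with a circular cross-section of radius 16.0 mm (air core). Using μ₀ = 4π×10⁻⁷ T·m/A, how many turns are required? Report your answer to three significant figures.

N ≈ 4440 turns

A = πr² = π(1.600×10^-2 m)² = 8.042×10^-4 m².
From L = μ₀N²A/ℓ, N = √(Lℓ / (μ₀A)).
N = √[(5.500×10^-2)(0.362) / ((4π×10⁻⁷)×8.042×10^-4)] = √(1.970×10^7) ≈ 4438.5.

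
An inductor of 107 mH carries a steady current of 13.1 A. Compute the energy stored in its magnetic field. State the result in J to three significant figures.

U ≈ 9.18 J

Stored magnetic energy: U = ½LI².
U = ½(0.107 H)(13.1 A)² = 9.181 J.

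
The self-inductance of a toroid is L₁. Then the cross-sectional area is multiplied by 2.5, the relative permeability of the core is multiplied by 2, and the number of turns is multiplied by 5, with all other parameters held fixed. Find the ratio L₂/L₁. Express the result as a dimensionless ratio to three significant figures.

L₂/L₁ = 125

For a toroid, L ∝ μᵣN²A/R.
L₂/L₁ = (2.5) × (2) × (5)^2 = 125.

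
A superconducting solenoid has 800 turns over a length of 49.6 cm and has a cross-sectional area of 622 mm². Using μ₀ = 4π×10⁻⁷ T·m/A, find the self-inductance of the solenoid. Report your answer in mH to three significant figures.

A = 622 mm² = 6.220×10^-4 m².
For a long solenoid, L = μ₀N²A/ℓ.
L = (4π×10⁻⁷)(800)²(6.220×10^-4)/(0.496 m) = 1.009×10^-3 H.

L ≈ 1.01 mH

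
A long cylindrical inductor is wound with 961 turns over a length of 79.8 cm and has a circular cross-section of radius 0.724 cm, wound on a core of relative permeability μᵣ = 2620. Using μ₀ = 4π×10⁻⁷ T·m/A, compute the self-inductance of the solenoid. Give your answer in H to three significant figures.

A = πr² = π(7.240×10^-3 m)² = 1.647×10^-4 m².
For a long solenoid, L = μ₀μᵣN²A/ℓ.
L = (4π×10⁻⁷)(2620)(961)²(1.647×10^-4)/(0.798 m) = 0.62745 H.

L ≈ 0.627 H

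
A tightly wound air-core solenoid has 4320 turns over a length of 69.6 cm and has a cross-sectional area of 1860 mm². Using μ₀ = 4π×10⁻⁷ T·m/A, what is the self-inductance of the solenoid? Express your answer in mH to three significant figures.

A = 1860 mm² = 1.860×10^-3 m².
For a long solenoid, L = μ₀N²A/ℓ.
L = (4π×10⁻⁷)(4320)²(1.860×10^-3)/(0.696 m) = 6.267×10^-2 H.

L ≈ 62.7 mH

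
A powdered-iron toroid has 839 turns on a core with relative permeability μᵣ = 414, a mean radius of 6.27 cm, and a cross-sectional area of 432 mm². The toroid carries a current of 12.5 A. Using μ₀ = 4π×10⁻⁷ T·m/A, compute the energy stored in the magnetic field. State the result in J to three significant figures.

U ≈ 31.4 J

L = μ₀μᵣN²A/(2πR) = (4π×10⁻⁷)(414)(839)²(4.320×10^-4)/(2π×6.270×10^-2) = 0.4016 H.
U = ½LI² = ½(0.4016)(12.5)² = 31.37 J.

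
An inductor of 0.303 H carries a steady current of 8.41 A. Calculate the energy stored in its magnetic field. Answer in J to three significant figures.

Stored magnetic energy: U = ½LI².
U = ½(0.303 H)(8.41 A)² = 10.72 J.

U ≈ 10.7 J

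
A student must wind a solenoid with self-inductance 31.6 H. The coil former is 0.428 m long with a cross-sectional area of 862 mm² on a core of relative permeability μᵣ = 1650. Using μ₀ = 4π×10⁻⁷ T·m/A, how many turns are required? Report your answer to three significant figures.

A = 862 mm² = 8.620×10^-4 m².
From L = μ₀μᵣN²A/ℓ, N = √(Lℓ / (μ₀μᵣA)).
N = √[(31.6)(0.428) / ((4π×10⁻⁷)(1650)×8.620×10^-4)] = √(7.567×10^6) ≈ 2750.8.

N ≈ 2750 turns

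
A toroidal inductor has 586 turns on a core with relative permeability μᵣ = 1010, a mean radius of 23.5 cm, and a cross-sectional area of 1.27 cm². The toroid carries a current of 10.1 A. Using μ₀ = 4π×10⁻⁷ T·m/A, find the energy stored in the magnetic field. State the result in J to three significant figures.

U ≈ 1.91 J

L = μ₀μᵣN²A/(2πR) = (4π×10⁻⁷)(1010)(586)²(1.270×10^-4)/(2π×0.235) = 3.749×10^-2 H.
U = ½LI² = ½(3.749×10^-2)(10.1)² = 1.912 J.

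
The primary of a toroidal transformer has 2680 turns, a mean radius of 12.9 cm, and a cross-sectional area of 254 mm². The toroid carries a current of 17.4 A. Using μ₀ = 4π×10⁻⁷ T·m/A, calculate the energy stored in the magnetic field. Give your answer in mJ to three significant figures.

U ≈ 428 mJ

L = μ₀N²A/(2πR) = (4π×10⁻⁷)(2680)²(2.540×10^-4)/(2π×0.129) = 2.828×10^-3 H.
U = ½LI² = ½(2.828×10^-3)(17.4)² = 0.4282 J.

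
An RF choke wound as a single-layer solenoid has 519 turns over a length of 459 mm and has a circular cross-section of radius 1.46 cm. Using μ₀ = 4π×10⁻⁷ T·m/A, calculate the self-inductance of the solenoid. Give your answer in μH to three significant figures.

A = πr² = π(1.460×10^-2 m)² = 6.697×10^-4 m².
For a long solenoid, L = μ₀N²A/ℓ.
L = (4π×10⁻⁷)(519)²(6.697×10^-4)/(0.459 m) = 4.938×10^-4 H.

L ≈ 494 μH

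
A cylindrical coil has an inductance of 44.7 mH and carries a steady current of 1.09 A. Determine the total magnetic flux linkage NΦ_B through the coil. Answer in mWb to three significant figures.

From L = NΦ_B/I, the flux linkage is NΦ_B = LI.
NΦ_B = (4.470×10^-2 H)(1.09 A) = 4.872×10^-2 Wb.

NΦ_B ≈ 48.7 mWb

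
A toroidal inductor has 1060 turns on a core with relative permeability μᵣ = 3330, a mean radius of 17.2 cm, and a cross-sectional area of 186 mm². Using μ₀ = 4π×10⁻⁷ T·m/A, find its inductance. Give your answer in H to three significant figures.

L ≈ 0.809 H

For a thin toroid, L = μ₀μᵣN²A/(2πR).
L = (4π×10⁻⁷)(3330)(1060)²(1.860×10^-4) / (2π×0.172 m) = 0.8092 H.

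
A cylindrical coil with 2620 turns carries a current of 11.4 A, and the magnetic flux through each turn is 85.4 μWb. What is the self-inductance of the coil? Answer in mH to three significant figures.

Self-inductance is defined by L = NΦ_B/I (flux linkage over current).
L = (2620)(8.540×10^-5 Wb)/(11.4 A) = 1.963×10^-2 H.

L ≈ 19.6 mH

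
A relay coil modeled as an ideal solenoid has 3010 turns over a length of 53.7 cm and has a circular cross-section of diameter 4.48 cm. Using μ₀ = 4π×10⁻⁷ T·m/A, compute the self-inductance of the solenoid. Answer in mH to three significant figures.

A = π(d/2)² = π(2.240×10^-2 m)² = 1.576×10^-3 m².
For a long solenoid, L = μ₀N²A/ℓ.
L = (4π×10⁻⁷)(3010)²(1.576×10^-3)/(0.537 m) = 3.342×10^-2 H.

L ≈ 33.4 mH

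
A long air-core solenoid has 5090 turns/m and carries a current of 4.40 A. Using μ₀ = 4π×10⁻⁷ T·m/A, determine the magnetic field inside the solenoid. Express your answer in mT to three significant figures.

Inside a long solenoid, B = μ₀nI.
B = (4π×10⁻⁷)(5.090×10^3 m⁻¹)(4.40 A) = 2.814×10^-2 T.

B ≈ 28.1 mT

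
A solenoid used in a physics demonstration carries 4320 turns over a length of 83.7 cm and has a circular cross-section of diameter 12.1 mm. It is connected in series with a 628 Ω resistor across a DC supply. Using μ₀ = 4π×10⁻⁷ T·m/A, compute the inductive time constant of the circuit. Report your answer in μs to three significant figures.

τ ≈ 5.13 μs

A = π(d/2)² = π(6.050×10^-3 m)² = 1.150×10^-4 m².
L = μ₀N²A/ℓ = (4π×10⁻⁷)(4320)²(1.150×10^-4)/(0.837) = 3.222×10^-3 H.
τ = L/R = (3.222×10^-3)/(628) = 5.130×10^-6 s.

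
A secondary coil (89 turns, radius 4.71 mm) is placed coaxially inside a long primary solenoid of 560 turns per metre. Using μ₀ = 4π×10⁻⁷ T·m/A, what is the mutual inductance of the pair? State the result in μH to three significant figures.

M ≈ 4.36 μH

The outer solenoid produces a uniform field B₁ = μ₀n₁I₁ across the inner coil,
so the flux linkage is N₂Φ = N₂B₁A₂ = μ₀n₁N₂A₂·I₁, giving M = μ₀n₁N₂A₂.
A₂ = πr² = π(4.710×10^-3 m)² = 6.969×10^-5 m².
M = (4π×10⁻⁷)(560)(89)(6.969×10^-5) = 4.36495×10^-6 H.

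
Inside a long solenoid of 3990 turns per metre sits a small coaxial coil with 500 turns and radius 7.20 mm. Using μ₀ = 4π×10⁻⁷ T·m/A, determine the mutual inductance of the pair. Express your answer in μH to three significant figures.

M ≈ 408 μH

The outer solenoid produces a uniform field B₁ = μ₀n₁I₁ across the inner coil,
so the flux linkage is N₂Φ = N₂B₁A₂ = μ₀n₁N₂A₂·I₁, giving M = μ₀n₁N₂A₂.
A₂ = πr² = π(7.200×10^-3 m)² = 1.629×10^-4 m².
M = (4π×10⁻⁷)(3990)(500)(1.629×10^-4) = 4.083×10^-4 H.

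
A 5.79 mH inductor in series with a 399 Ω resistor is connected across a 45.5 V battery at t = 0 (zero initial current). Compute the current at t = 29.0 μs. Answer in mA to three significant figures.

I ≈ 98.6 mA

τ = L/R = 5.790×10^-3/399 = 1.451×10^-5 s; final current I_∞ = ε/R = 45.5/399 = 0.114 A.
I(t) = I_∞(1 − e^(−t/τ)) with t/τ = 1.998.
I = (0.114)(1 − e^(−1.998)) = 9.858×10^-2 A.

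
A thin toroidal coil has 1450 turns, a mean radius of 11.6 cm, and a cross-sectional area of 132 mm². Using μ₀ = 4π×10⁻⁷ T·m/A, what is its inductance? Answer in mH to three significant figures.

L ≈ 0.479 mH

For a thin toroid, L = μ₀N²A/(2πR).
L = (4π×10⁻⁷)(1450)²(1.320×10^-4) / (2π×0.116 m) = 4.785×10^-4 H.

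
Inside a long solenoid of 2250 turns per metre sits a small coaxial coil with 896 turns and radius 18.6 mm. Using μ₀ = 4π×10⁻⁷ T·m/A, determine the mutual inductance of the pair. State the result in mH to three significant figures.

The outer solenoid produces a uniform field B₁ = μ₀n₁I₁ across the inner coil,
so the flux linkage is N₂Φ = N₂B₁A₂ = μ₀n₁N₂A₂·I₁, giving M = μ₀n₁N₂A₂.
A₂ = πr² = π(1.860×10^-2 m)² = 1.087×10^-3 m².
M = (4π×10⁻⁷)(2250)(896)(1.087×10^-3) = 2.753×10^-3 H.

M ≈ 2.75 mH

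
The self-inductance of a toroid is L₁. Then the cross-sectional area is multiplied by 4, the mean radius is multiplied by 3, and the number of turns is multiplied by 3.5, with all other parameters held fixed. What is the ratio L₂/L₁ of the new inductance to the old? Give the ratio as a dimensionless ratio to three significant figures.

L₂/L₁ = 16.3

For a toroid, L ∝ μᵣN²A/R.
L₂/L₁ = (4) × (3)^-1 × (3.5)^2 = 16.3.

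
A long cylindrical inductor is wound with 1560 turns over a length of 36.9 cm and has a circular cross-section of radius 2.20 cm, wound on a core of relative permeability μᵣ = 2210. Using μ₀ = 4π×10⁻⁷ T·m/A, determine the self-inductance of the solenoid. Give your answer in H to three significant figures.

A = πr² = π(2.200×10^-2 m)² = 1.521×10^-3 m².
For a long solenoid, L = μ₀μᵣN²A/ℓ.
L = (4π×10⁻⁷)(2210)(1560)²(1.521×10^-3)/(0.369 m) = 27.8497 H.

L ≈ 27.8 H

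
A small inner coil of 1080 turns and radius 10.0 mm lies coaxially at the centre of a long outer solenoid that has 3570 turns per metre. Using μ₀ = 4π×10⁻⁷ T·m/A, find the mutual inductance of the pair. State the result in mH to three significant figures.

The outer solenoid produces a uniform field B₁ = μ₀n₁I₁ across the inner coil,
so the flux linkage is N₂Φ = N₂B₁A₂ = μ₀n₁N₂A₂·I₁, giving M = μ₀n₁N₂A₂.
A₂ = πr² = π(1.000×10^-2 m)² = 3.142×10^-4 m².
M = (4π×10⁻⁷)(3570)(1080)(3.142×10^-4) = 1.522×10^-3 H.

M ≈ 1.52 mH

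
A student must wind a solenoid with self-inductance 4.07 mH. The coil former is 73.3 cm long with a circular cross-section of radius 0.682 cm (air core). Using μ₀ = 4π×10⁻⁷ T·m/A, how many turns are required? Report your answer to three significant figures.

N ≈ 4030 turns

A = πr² = π(6.820×10^-3 m)² = 1.461×10^-4 m².
From L = μ₀N²A/ℓ, N = √(Lℓ / (μ₀A)).
N = √[(4.070×10^-3)(0.733) / ((4π×10⁻⁷)×1.461×10^-4)] = √(1.6247×10^7) ≈ 4030.7.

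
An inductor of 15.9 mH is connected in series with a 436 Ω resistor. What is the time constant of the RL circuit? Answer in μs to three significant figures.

τ ≈ 36.5 μs

τ = L/R = (1.590×10^-2 H)/(436 Ω) = 3.647×10^-5 s.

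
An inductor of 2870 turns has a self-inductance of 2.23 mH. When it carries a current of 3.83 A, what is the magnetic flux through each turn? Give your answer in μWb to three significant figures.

Φ_B ≈ 2.98 μWb

From L = NΦ_B/I, the flux per turn is Φ_B = LI/N.
Φ_B = (2.230×10^-3 H)(3.83 A)/2870 = 2.976×10^-6 Wb.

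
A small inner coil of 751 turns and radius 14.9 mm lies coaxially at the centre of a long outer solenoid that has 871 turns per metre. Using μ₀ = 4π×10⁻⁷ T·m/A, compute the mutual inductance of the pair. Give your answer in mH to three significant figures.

The outer solenoid produces a uniform field B₁ = μ₀n₁I₁ across the inner coil,
so the flux linkage is N₂Φ = N₂B₁A₂ = μ₀n₁N₂A₂·I₁, giving M = μ₀n₁N₂A₂.
A₂ = πr² = π(1.490×10^-2 m)² = 6.9746×10^-4 m².
M = (4π×10⁻⁷)(871)(751)(6.9746×10^-4) = 5.733×10^-4 H.

M ≈ 0.573 mH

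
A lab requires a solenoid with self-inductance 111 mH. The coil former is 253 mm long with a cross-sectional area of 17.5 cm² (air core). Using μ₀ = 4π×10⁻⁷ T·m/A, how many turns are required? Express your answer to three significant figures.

A = 17.5 cm² = 1.750×10^-3 m².
From L = μ₀N²A/ℓ, N = √(Lℓ / (μ₀A)).
N = √[(0.111)(0.253) / ((4π×10⁻⁷)×1.750×10^-3)] = √(1.277×10^7) ≈ 3573.5.

N ≈ 3570 turns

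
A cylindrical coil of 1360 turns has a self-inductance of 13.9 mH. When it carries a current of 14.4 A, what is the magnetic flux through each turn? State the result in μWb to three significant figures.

From L = NΦ_B/I, the flux per turn is Φ_B = LI/N.
Φ_B = (1.390×10^-2 H)(14.4 A)/1360 = 1.472×10^-4 Wb.

Φ_B ≈ 147 μWb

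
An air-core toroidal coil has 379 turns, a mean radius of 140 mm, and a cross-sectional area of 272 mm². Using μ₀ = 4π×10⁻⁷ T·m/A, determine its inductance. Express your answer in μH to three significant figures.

For a thin toroid, L = μ₀N²A/(2πR).
L = (4π×10⁻⁷)(379)²(2.720×10^-4) / (2π×0.14 m) = 5.581×10^-5 H.

L ≈ 55.8 μH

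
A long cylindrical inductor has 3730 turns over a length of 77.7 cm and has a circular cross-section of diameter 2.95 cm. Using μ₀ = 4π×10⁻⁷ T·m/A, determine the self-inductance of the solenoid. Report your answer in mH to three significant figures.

A = π(d/2)² = π(1.475×10^-2 m)² = 6.8349×10^-4 m².
For a long solenoid, L = μ₀N²A/ℓ.
L = (4π×10⁻⁷)(3730)²(6.8349×10^-4)/(0.777 m) = 1.538×10^-2 H.

L ≈ 15.4 mH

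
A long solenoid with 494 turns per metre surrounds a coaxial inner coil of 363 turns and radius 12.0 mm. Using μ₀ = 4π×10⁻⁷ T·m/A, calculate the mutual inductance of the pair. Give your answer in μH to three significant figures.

M ≈ 102 μH

The outer solenoid produces a uniform field B₁ = μ₀n₁I₁ across the inner coil,
so the flux linkage is N₂Φ = N₂B₁A₂ = μ₀n₁N₂A₂·I₁, giving M = μ₀n₁N₂A₂.
A₂ = πr² = π(1.200×10^-2 m)² = 4.524×10^-4 m².
M = (4π×10⁻⁷)(494)(363)(4.524×10^-4) = 1.019×10^-4 H.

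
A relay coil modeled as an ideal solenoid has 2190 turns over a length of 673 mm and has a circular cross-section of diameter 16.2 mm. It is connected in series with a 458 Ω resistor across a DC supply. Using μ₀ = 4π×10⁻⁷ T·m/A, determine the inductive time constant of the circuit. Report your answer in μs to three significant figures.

τ ≈ 4.03 μs

A = π(d/2)² = π(8.100×10^-3 m)² = 2.061×10^-4 m².
L = μ₀N²A/ℓ = (4π×10⁻⁷)(2190)²(2.061×10^-4)/(0.673) = 1.846×10^-3 H.
τ = L/R = (1.846×10^-3)/(458) = 4.030×10^-6 s.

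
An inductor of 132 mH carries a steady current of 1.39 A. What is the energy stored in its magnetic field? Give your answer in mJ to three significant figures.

U ≈ 128 mJ

Stored magnetic energy: U = ½LI².
U = ½(0.132 H)(1.39 A)² = 0.1275 J.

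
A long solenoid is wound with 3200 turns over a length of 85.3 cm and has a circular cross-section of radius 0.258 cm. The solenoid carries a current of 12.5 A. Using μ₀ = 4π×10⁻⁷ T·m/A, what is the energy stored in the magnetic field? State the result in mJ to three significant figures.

A = πr² = π(2.580×10^-3 m)² = 2.091×10^-5 m².
L = μ₀N²A/ℓ = (4π×10⁻⁷)(3200)²(2.091×10^-5)/(0.853) = 3.1546×10^-4 H.
U = ½LI² = ½(3.1546×10^-4)(12.5)² = 2.4646×10^-2 J.

U ≈ 24.6 mJ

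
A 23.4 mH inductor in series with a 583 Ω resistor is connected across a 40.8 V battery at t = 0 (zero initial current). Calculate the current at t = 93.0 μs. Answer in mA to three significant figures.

I ≈ 63.1 mA

τ = L/R = 2.340×10^-2/583 = 4.014×10^-5 s; final current I_∞ = ε/R = 40.8/583 = 6.998×10^-2 A.
I(t) = I_∞(1 − e^(−t/τ)) with t/τ = 2.317.
I = (6.998×10^-2)(1 − e^(−2.317)) = 6.309×10^-2 A.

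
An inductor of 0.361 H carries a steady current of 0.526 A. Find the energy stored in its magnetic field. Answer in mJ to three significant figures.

Stored magnetic energy: U = ½LI².
U = ½(0.361 H)(0.526 A)² = 4.994×10^-2 J.

U ≈ 49.9 mJ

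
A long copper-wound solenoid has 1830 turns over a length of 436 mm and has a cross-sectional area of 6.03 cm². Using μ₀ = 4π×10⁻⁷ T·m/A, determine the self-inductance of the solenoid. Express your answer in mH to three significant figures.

L ≈ 5.82 mH

A = 6.03 cm² = 6.030×10^-4 m².
For a long solenoid, L = μ₀N²A/ℓ.
L = (4π×10⁻⁷)(1830)²(6.030×10^-4)/(0.436 m) = 5.820×10^-3 H.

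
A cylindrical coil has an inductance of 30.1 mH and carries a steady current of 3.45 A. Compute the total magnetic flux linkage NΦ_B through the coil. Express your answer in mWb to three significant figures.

NΦ_B ≈ 104 mWb

From L = NΦ_B/I, the flux linkage is NΦ_B = LI.
NΦ_B = (3.010×10^-2 H)(3.45 A) = 0.1038 Wb.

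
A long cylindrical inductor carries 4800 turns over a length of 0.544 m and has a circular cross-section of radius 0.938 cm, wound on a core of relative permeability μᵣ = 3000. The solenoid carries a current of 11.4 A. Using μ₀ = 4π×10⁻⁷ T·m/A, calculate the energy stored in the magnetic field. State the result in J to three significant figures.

U ≈ 2870 J

A = πr² = π(9.380×10^-3 m)² = 2.764×10^-4 m².
L = μ₀μᵣN²A/ℓ = (4π×10⁻⁷)(3000)(4800)²(2.764×10^-4)/(0.544) = 44.13 H.
U = ½LI² = ½(44.13)(11.4)² = 2.868×10^3 J.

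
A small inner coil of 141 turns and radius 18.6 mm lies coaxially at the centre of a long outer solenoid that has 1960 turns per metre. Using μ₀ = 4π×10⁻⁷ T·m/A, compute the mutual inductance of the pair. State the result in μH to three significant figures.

M ≈ 377 μH

The outer solenoid produces a uniform field B₁ = μ₀n₁I₁ across the inner coil,
so the flux linkage is N₂Φ = N₂B₁A₂ = μ₀n₁N₂A₂·I₁, giving M = μ₀n₁N₂A₂.
A₂ = πr² = π(1.860×10^-2 m)² = 1.087×10^-3 m².
M = (4π×10⁻⁷)(1960)(141)(1.087×10^-3) = 3.7745×10^-4 H.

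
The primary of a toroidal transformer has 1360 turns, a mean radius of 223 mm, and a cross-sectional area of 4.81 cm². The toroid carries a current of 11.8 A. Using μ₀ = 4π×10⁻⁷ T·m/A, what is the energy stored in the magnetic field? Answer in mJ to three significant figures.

L = μ₀N²A/(2πR) = (4π×10⁻⁷)(1360)²(4.810×10^-4)/(2π×0.223) = 7.979×10^-4 H.
U = ½LI² = ½(7.979×10^-4)(11.8)² = 5.55497×10^-2 J.

U ≈ 55.5 mJ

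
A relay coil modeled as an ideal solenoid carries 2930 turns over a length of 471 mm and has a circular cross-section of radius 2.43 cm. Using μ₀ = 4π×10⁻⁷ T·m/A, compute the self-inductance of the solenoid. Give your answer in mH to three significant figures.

A = πr² = π(2.430×10^-2 m)² = 1.855×10^-3 m².
For a long solenoid, L = μ₀N²A/ℓ.
L = (4π×10⁻⁷)(2930)²(1.855×10^-3)/(0.471 m) = 4.249×10^-2 H.

L ≈ 42.5 mH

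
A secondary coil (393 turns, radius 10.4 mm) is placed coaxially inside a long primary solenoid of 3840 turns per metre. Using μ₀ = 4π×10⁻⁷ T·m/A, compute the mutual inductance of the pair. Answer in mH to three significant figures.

The outer solenoid produces a uniform field B₁ = μ₀n₁I₁ across the inner coil,
so the flux linkage is N₂Φ = N₂B₁A₂ = μ₀n₁N₂A₂·I₁, giving M = μ₀n₁N₂A₂.
A₂ = πr² = π(1.040×10^-2 m)² = 3.398×10^-4 m².
M = (4π×10⁻⁷)(3840)(393)(3.398×10^-4) = 6.444×10^-4 H.

M ≈ 0.644 mH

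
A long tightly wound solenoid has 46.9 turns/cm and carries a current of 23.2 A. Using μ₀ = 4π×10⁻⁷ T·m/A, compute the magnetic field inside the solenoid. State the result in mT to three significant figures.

B ≈ 137 mT

Inside a long solenoid, B = μ₀nI.
B = (4π×10⁻⁷)(4.690×10^3 m⁻¹)(23.2 A) = 0.1367 T.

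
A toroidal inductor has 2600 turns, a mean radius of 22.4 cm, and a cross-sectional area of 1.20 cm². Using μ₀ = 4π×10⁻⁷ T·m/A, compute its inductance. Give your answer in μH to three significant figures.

L ≈ 724 μH

For a thin toroid, L = μ₀N²A/(2πR).
L = (4π×10⁻⁷)(2600)²(1.200×10^-4) / (2π×0.224 m) = 7.243×10^-4 H.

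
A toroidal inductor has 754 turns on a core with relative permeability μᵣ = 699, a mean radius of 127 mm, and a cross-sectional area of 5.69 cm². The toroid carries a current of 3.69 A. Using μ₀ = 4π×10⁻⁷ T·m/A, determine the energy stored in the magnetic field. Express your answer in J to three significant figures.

U ≈ 2.42 J

L = μ₀μᵣN²A/(2πR) = (4π×10⁻⁷)(699)(754)²(5.690×10^-4)/(2π×0.127) = 0.3561 H.
U = ½LI² = ½(0.3561)(3.69)² = 2.424 J.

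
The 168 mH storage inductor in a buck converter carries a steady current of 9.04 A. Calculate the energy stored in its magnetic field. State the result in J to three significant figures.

U ≈ 6.86 J

Stored magnetic energy: U = ½LI².
U = ½(0.168 H)(9.04 A)² = 6.8646 J.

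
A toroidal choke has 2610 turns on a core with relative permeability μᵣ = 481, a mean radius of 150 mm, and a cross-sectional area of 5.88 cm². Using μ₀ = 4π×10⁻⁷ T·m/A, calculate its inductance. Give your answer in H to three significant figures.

L ≈ 2.57 H

For a thin toroid, L = μ₀μᵣN²A/(2πR).
L = (4π×10⁻⁷)(481)(2610)²(5.880×10^-4) / (2π×0.15 m) = 2.569 H.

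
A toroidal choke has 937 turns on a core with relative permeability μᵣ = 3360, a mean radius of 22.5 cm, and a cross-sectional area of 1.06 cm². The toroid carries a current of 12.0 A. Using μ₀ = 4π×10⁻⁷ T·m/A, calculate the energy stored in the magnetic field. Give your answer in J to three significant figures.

L = μ₀μᵣN²A/(2πR) = (4π×10⁻⁷)(3360)(937)²(1.060×10^-4)/(2π×0.225) = 0.278 H.
U = ½LI² = ½(0.278)(12.0)² = 20.01 J.

U ≈ 20.0 J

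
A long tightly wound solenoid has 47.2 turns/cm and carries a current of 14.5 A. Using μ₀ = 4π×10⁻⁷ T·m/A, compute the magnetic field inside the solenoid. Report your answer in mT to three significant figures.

Inside a long solenoid, B = μ₀nI.
B = (4π×10⁻⁷)(4.720×10^3 m⁻¹)(14.5 A) = 8.600×10^-2 T.

B ≈ 86.0 mT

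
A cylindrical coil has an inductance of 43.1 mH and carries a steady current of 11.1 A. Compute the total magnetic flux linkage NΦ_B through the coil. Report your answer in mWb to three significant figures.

NΦ_B ≈ 478 mWb

From L = NΦ_B/I, the flux linkage is NΦ_B = LI.
NΦ_B = (4.310×10^-2 H)(11.1 A) = 0.4784 Wb.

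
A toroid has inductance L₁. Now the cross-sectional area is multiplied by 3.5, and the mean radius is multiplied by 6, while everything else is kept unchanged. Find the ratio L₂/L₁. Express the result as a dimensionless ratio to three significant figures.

For a toroid, L ∝ μᵣN²A/R.
L₂/L₁ = (3.5) × (6)^-1 = 0.583.

L₂/L₁ = 0.583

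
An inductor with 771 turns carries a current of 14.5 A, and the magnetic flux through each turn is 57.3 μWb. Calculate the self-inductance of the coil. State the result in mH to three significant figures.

L ≈ 3.05 mH

Self-inductance is defined by L = NΦ_B/I (flux linkage over current).
L = (771)(5.730×10^-5 Wb)/(14.5 A) = 3.047×10^-3 H.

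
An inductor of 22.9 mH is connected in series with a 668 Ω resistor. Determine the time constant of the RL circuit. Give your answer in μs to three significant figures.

τ = L/R = (2.290×10^-2 H)/(668 Ω) = 3.428×10^-5 s.

τ ≈ 34.3 μs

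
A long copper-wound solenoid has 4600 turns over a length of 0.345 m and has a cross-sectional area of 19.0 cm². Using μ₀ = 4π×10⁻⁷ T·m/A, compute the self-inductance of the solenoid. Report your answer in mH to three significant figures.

L ≈ 146 mH

A = 19.0 cm² = 1.900×10^-3 m².
For a long solenoid, L = μ₀N²A/ℓ.
L = (4π×10⁻⁷)(4600)²(1.900×10^-3)/(0.345 m) = 0.1464 H.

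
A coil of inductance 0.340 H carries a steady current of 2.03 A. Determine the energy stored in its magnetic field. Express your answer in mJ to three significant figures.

Stored magnetic energy: U = ½LI².
U = ½(0.34 H)(2.03 A)² = 0.7006 J.

U ≈ 701 mJ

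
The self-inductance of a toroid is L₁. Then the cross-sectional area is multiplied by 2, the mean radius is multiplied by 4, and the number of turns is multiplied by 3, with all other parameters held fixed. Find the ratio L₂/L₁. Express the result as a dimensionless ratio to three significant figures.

L₂/L₁ = 4.50

For a toroid, L ∝ μᵣN²A/R.
L₂/L₁ = (2) × (4)^-1 × (3)^2 = 4.50.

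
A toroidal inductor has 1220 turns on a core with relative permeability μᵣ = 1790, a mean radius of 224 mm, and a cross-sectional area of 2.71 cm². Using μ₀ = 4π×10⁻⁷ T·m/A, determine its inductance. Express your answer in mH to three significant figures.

For a thin toroid, L = μ₀μᵣN²A/(2πR).
L = (4π×10⁻⁷)(1790)(1220)²(2.710×10^-4) / (2π×0.224 m) = 0.6446 H.

L ≈ 645 mH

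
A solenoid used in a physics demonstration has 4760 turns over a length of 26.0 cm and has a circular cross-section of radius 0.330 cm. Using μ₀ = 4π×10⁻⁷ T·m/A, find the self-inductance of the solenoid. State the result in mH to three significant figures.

L ≈ 3.75 mH

A = πr² = π(3.300×10^-3 m)² = 3.421×10^-5 m².
For a long solenoid, L = μ₀N²A/ℓ.
L = (4π×10⁻⁷)(4760)²(3.421×10^-5)/(0.26 m) = 3.747×10^-3 H.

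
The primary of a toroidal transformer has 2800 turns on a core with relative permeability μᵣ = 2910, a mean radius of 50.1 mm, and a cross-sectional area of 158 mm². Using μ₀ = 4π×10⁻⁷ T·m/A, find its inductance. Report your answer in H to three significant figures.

L ≈ 14.4 H

For a thin toroid, L = μ₀μᵣN²A/(2πR).
L = (4π×10⁻⁷)(2910)(2800)²(1.580×10^-4) / (2π×5.010×10^-2 m) = 14.39 H.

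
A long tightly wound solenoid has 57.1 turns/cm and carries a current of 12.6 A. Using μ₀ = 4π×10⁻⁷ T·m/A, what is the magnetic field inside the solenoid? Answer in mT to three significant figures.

B ≈ 90.4 mT

Inside a long solenoid, B = μ₀nI.
B = (4π×10⁻⁷)(5.710×10^3 m⁻¹)(12.6 A) = 9.041×10^-2 T.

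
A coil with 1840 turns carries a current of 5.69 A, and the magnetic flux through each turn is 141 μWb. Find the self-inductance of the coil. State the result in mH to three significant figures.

Self-inductance is defined by L = NΦ_B/I (flux linkage over current).
L = (1840)(1.410×10^-4 Wb)/(5.69 A) = 4.560×10^-2 H.

L ≈ 45.6 mH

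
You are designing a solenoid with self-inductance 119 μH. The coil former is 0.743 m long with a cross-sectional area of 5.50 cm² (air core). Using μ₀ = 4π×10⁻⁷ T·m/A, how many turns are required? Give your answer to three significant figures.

A = 5.50 cm² = 5.500×10^-4 m².
From L = μ₀N²A/ℓ, N = √(Lℓ / (μ₀A)).
N = √[(1.190×10^-4)(0.743) / ((4π×10⁻⁷)×5.500×10^-4)] = √(1.279×10^5) ≈ 357.7.

N ≈ 358 turns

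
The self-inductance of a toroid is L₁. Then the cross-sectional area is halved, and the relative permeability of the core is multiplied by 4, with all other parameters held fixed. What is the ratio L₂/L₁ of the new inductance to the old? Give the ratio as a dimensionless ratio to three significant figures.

For a toroid, L ∝ μᵣN²A/R.
L₂/L₁ = (0.5) × (4) = 2.00.

L₂/L₁ = 2.00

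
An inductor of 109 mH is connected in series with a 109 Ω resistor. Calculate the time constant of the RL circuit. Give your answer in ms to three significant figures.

τ ≈ 1.00 ms

τ = L/R = (0.109 H)/(109 Ω) = 1.000×10^-3 s.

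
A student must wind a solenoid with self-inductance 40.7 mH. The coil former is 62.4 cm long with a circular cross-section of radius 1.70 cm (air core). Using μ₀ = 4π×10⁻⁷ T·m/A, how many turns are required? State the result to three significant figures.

N ≈ 4720 turns

A = πr² = π(1.700×10^-2 m)² = 9.079×10^-4 m².
From L = μ₀N²A/ℓ, N = √(Lℓ / (μ₀A)).
N = √[(4.070×10^-2)(0.624) / ((4π×10⁻⁷)×9.079×10^-4)] = √(2.226×10^7) ≈ 4718.0.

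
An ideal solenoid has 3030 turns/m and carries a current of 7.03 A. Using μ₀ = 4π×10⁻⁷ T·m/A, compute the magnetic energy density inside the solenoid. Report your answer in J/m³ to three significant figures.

u ≈ 285 J/m³

B = μ₀nI = (4π×10⁻⁷)(3.030×10^3)(7.03) = 2.677×10^-2 T.
u = B²/(2μ₀) = (2.677×10^-2)²/(2×4π×10⁻⁷) = 285.1 J/m³.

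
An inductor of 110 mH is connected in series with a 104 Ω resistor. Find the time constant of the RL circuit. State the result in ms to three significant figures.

τ ≈ 1.06 ms

τ = L/R = (0.11 H)/(104 Ω) = 1.058×10^-3 s.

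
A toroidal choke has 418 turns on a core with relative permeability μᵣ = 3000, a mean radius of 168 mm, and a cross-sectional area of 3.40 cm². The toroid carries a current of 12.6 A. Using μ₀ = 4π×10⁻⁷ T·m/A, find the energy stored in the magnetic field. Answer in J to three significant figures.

U ≈ 16.8 J

L = μ₀μᵣN²A/(2πR) = (4π×10⁻⁷)(3000)(418)²(3.400×10^-4)/(2π×0.168) = 0.2122 H.
U = ½LI² = ½(0.2122)(12.6)² = 16.84 J.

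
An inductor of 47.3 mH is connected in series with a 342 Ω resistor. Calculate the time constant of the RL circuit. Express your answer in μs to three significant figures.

τ = L/R = (4.730×10^-2 H)/(342 Ω) = 1.383×10^-4 s.

τ ≈ 138 μs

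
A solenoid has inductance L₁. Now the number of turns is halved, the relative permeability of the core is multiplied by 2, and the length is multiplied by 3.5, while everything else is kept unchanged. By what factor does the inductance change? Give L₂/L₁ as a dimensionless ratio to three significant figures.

L₂/L₁ = 0.143

For a solenoid, L ∝ μᵣN²A/ℓ.
L₂/L₁ = (0.5)^2 × (2) × (3.5)^-1 = 0.143.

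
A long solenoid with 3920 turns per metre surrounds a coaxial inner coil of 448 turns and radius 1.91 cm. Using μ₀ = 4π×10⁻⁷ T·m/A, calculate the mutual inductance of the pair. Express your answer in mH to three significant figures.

The outer solenoid produces a uniform field B₁ = μ₀n₁I₁ across the inner coil,
so the flux linkage is N₂Φ = N₂B₁A₂ = μ₀n₁N₂A₂·I₁, giving M = μ₀n₁N₂A₂.
A₂ = πr² = π(1.910×10^-2 m)² = 1.146×10^-3 m².
M = (4π×10⁻⁷)(3920)(448)(1.146×10^-3) = 2.529×10^-3 H.

M ≈ 2.53 mH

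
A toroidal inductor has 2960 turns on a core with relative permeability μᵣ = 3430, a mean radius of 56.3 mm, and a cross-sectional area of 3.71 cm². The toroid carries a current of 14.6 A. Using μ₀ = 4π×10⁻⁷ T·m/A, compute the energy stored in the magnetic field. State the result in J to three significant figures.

U ≈ 4220 J

L = μ₀μᵣN²A/(2πR) = (4π×10⁻⁷)(3430)(2960)²(3.710×10^-4)/(2π×5.630×10^-2) = 39.61 H.
U = ½LI² = ½(39.61)(14.6)² = 4.221×10^3 J.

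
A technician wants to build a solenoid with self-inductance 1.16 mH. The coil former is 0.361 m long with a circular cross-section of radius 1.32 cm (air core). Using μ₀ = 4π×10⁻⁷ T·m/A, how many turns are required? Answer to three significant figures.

N ≈ 780 turns

A = πr² = π(1.320×10^-2 m)² = 5.474×10^-4 m².
From L = μ₀N²A/ℓ, N = √(Lℓ / (μ₀A)).
N = √[(1.160×10^-3)(0.361) / ((4π×10⁻⁷)×5.474×10^-4)] = √(6.088×10^5) ≈ 780.2.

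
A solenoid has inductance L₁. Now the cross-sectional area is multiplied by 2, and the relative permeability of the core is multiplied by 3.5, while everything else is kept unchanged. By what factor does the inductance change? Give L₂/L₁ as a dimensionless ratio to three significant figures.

L₂/L₁ = 7.00

For a solenoid, L ∝ μᵣN²A/ℓ.
L₂/L₁ = (2) × (3.5) = 7.00.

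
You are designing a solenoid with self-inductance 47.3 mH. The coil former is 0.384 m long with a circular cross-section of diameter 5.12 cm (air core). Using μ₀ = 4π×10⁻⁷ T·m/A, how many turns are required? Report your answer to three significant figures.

A = π(d/2)² = π(2.560×10^-2 m)² = 2.059×10^-3 m².
From L = μ₀N²A/ℓ, N = √(Lℓ / (μ₀A)).
N = √[(4.730×10^-2)(0.384) / ((4π×10⁻⁷)×2.059×10^-3)] = √(7.020×10^6) ≈ 2649.6.

N ≈ 2650 turns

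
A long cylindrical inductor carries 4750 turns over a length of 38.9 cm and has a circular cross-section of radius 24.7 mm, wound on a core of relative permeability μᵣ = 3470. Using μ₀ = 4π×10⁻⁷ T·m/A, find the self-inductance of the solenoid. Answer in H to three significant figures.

A = πr² = π(2.470×10^-2 m)² = 1.917×10^-3 m².
For a long solenoid, L = μ₀μᵣN²A/ℓ.
L = (4π×10⁻⁷)(3470)(4750)²(1.917×10^-3)/(0.389 m) = 484.8 H.

L ≈ 485 H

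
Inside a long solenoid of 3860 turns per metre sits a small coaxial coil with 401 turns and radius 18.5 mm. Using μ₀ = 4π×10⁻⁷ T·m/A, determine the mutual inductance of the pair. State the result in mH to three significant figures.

M ≈ 2.09 mH

The outer solenoid produces a uniform field B₁ = μ₀n₁I₁ across the inner coil,
so the flux linkage is N₂Φ = N₂B₁A₂ = μ₀n₁N₂A₂·I₁, giving M = μ₀n₁N₂A₂.
A₂ = πr² = π(1.850×10^-2 m)² = 1.075×10^-3 m².
M = (4π×10⁻⁷)(3860)(401)(1.075×10^-3) = 2.091×10^-3 H.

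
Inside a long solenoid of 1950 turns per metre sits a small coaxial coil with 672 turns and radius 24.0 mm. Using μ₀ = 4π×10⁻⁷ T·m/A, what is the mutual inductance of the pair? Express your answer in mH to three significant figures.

The outer solenoid produces a uniform field B₁ = μ₀n₁I₁ across the inner coil,
so the flux linkage is N₂Φ = N₂B₁A₂ = μ₀n₁N₂A₂·I₁, giving M = μ₀n₁N₂A₂.
A₂ = πr² = π(2.400×10^-2 m)² = 1.810×10^-3 m².
M = (4π×10⁻⁷)(1950)(672)(1.810×10^-3) = 2.980×10^-3 H.

M ≈ 2.98 mH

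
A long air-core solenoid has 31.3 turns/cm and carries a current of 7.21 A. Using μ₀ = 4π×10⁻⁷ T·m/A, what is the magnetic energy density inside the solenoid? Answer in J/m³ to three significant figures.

u ≈ 320 J/m³

B = μ₀nI = (4π×10⁻⁷)(3.130×10^3)(7.21) = 2.836×10^-2 T.
u = B²/(2μ₀) = (2.836×10^-2)²/(2×4π×10⁻⁷) = 320 J/m³.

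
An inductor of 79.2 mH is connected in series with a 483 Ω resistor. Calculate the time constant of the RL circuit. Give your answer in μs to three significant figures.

τ ≈ 164 μs

τ = L/R = (7.920×10^-2 H)/(483 Ω) = 1.640×10^-4 s.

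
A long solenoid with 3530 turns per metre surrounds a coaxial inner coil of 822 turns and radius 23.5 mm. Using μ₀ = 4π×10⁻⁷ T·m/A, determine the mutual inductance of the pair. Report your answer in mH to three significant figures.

The outer solenoid produces a uniform field B₁ = μ₀n₁I₁ across the inner coil,
so the flux linkage is N₂Φ = N₂B₁A₂ = μ₀n₁N₂A₂·I₁, giving M = μ₀n₁N₂A₂.
A₂ = πr² = π(2.350×10^-2 m)² = 1.7349×10^-3 m².
M = (4π×10⁻⁷)(3530)(822)(1.7349×10^-3) = 6.326×10^-3 H.

M ≈ 6.33 mH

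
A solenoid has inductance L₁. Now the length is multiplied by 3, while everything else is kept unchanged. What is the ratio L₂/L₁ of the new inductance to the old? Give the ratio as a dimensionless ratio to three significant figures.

For a solenoid, L ∝ μᵣN²A/ℓ.
L₂/L₁ = (3)^-1 = 0.333.

L₂/L₁ = 0.333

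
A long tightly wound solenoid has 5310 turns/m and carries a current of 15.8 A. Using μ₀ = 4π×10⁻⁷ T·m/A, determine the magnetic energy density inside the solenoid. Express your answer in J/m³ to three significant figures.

B = μ₀nI = (4π×10⁻⁷)(5.310×10^3)(15.8) = 0.1054 T.
u = B²/(2μ₀) = (0.1054)²/(2×4π×10⁻⁷) = 4.423×10^3 J/m³.

u ≈ 4420 J/m³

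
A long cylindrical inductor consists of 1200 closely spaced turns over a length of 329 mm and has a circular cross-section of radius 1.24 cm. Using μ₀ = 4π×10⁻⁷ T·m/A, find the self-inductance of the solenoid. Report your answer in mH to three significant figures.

L ≈ 2.66 mH

A = πr² = π(1.240×10^-2 m)² = 4.831×10^-4 m².
For a long solenoid, L = μ₀N²A/ℓ.
L = (4π×10⁻⁷)(1200)²(4.831×10^-4)/(0.329 m) = 2.657×10^-3 H.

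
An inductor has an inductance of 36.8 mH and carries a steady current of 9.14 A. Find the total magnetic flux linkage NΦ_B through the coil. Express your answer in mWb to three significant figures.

From L = NΦ_B/I, the flux linkage is NΦ_B = LI.
NΦ_B = (3.680×10^-2 H)(9.14 A) = 0.3364 Wb.

NΦ_B ≈ 336 mWb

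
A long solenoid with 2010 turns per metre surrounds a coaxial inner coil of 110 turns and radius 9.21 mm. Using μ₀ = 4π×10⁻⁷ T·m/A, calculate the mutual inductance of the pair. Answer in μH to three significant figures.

M ≈ 74.0 μH

The outer solenoid produces a uniform field B₁ = μ₀n₁I₁ across the inner coil,
so the flux linkage is N₂Φ = N₂B₁A₂ = μ₀n₁N₂A₂·I₁, giving M = μ₀n₁N₂A₂.
A₂ = πr² = π(9.210×10^-3 m)² = 2.6648×10^-4 m².
M = (4π×10⁻⁷)(2010)(110)(2.6648×10^-4) = 7.404×10^-5 H.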